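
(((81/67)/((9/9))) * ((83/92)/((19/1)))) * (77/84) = 24651/468464 = 0.05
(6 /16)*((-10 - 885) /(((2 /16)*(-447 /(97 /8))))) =86815/1192 = 72.83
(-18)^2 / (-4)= -81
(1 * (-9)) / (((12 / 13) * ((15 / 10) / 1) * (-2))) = 13/4 = 3.25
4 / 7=0.57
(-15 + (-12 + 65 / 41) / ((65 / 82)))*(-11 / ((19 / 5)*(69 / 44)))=885236/17043 = 51.94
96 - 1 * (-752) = 848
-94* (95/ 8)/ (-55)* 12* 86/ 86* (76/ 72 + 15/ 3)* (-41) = -3990817/66 = -60466.92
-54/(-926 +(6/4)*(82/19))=1026/17471 = 0.06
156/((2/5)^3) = 4875/2 = 2437.50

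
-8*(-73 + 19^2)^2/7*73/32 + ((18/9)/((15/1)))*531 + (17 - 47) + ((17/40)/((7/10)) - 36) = -216241.45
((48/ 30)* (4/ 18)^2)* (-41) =-1312/405 = -3.24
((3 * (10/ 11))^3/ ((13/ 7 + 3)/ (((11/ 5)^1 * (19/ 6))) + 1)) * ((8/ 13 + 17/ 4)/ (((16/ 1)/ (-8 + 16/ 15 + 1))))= -61256475/2840552 = -21.56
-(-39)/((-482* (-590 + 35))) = 13/89170 = 0.00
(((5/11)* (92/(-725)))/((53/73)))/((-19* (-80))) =-1679/32123300 = 0.00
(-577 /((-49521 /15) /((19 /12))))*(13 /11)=712595/2178924 = 0.33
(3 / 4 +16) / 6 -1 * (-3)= 139/24 = 5.79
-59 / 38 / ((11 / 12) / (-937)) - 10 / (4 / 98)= 280493/209 = 1342.07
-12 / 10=-6/5 = -1.20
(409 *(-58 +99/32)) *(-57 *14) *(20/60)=95575529/16 = 5973470.56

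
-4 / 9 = -0.44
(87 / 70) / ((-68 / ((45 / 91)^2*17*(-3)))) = 105705/463736 = 0.23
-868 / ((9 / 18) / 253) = -439208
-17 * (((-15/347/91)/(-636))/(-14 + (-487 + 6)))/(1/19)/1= 323/662738076 = 0.00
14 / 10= 7/5 = 1.40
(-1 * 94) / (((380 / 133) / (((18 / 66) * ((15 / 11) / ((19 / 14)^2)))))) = -290178/43681 = -6.64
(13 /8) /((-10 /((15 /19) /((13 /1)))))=-3/304 = -0.01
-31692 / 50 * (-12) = 190152/25 = 7606.08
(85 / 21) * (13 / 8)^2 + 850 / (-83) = 49895/111552 = 0.45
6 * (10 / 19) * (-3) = -180/19 = -9.47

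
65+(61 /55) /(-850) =3038689/46750 = 65.00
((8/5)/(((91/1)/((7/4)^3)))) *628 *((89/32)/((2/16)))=684677/520 = 1316.69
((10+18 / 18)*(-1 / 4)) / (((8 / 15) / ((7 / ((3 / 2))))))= -385/16 = -24.06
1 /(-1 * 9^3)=-1/729 = 0.00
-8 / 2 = -4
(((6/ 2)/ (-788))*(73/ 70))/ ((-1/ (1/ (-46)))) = -219/2537360 = 0.00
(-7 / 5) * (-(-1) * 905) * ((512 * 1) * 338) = -219261952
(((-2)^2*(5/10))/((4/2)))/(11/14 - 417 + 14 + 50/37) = -518/207647 = 0.00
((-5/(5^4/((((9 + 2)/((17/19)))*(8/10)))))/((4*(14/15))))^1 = -627/29750 = -0.02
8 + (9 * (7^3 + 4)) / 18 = 363/2 = 181.50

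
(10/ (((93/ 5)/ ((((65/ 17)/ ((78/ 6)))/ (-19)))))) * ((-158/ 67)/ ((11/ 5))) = 197500/22138743 = 0.01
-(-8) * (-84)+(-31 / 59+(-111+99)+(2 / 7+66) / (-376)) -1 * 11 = -13504266/19411 = -695.70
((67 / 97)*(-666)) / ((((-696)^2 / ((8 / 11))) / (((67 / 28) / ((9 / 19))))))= -3155767/904525776 = 0.00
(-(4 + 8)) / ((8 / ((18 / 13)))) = -27/13 = -2.08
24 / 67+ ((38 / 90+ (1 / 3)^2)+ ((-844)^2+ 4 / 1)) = 715902596/1005 = 712340.89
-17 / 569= -0.03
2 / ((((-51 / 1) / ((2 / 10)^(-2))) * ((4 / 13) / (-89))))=28925/102 = 283.58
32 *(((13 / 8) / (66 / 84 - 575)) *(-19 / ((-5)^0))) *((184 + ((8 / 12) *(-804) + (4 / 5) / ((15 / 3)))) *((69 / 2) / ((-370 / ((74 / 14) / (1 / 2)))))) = 599640912/1004875 = 596.73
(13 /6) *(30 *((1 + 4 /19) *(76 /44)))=1495/11 = 135.91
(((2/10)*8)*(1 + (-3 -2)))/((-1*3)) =32/15 = 2.13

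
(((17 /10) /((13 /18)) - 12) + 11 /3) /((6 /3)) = -583/195 = -2.99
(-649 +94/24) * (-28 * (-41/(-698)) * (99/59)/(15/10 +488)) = 6665001/1832599 = 3.64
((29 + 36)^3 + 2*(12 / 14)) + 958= 1929093/7 = 275584.71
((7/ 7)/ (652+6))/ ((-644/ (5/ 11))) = -5/4661272 = 0.00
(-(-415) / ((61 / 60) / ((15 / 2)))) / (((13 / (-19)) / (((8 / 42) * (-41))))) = 193971000/5551 = 34943.43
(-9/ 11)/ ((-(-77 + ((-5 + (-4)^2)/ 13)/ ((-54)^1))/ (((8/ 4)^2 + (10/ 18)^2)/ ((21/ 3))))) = -27222/4163005 = -0.01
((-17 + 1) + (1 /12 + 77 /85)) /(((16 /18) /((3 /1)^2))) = -413397/2720 = -151.98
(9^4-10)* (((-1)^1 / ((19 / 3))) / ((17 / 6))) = -117918/323 = -365.07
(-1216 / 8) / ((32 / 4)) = -19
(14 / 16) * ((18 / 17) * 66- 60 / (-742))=220629/3604 = 61.22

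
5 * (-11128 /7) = -55640/7 = -7948.57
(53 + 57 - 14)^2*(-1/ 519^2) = -1024/29929 = -0.03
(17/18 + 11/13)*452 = 94694/117 = 809.35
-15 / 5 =-3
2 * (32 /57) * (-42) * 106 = -94976/19 = -4998.74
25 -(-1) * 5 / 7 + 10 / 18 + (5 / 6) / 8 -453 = -430039/1008 = -426.63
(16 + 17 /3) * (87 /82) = 1885/82 = 22.99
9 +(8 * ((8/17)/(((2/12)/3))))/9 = 16.53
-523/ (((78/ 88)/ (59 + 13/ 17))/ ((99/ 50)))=-385773168/5525 = -69823.20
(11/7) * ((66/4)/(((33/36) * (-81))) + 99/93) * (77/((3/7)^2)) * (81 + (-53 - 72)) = -61305860/2511 = -24414.92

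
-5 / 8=-0.62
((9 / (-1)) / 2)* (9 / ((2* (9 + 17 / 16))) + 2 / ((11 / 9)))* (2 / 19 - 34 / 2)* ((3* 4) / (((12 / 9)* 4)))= 356.41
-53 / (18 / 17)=-901/18 = -50.06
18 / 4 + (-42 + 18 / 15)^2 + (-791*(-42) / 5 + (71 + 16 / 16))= 419277/50 = 8385.54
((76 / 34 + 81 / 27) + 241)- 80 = 166.24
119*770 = 91630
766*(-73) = -55918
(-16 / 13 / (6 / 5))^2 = 1600/1521 = 1.05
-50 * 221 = -11050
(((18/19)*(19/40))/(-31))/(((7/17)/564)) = -21573/1085 = -19.88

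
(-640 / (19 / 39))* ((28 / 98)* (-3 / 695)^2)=-89856/12848465 = -0.01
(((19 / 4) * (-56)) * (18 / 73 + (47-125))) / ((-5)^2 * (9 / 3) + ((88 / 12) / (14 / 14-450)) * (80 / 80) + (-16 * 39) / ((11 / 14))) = -28.76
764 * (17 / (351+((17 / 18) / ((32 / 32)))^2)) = 4208112/114013 = 36.91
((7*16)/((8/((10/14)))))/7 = 10/7 = 1.43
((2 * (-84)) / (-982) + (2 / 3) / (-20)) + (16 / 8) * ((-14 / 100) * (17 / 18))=-13997/110475 = -0.13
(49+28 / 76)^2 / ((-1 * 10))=-439922/1805 = -243.72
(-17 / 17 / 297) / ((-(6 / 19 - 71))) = -19/398871 = 0.00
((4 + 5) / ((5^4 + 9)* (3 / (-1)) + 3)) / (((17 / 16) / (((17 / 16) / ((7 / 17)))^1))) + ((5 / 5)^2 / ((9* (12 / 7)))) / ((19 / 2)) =-7103/1515402 = 0.00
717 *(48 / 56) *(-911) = -559874.57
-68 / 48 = -17/12 = -1.42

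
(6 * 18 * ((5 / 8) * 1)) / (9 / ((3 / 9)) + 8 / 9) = 2.42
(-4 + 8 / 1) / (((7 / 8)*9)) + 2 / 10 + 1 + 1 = 853/315 = 2.71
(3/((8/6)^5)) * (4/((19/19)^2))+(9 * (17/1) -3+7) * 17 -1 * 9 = 681689/256 = 2662.85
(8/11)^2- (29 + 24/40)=-17588/605 = -29.07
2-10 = -8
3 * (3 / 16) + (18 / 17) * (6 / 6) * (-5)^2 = 7353/272 = 27.03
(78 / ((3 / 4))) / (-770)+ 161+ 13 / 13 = 62318/385 = 161.86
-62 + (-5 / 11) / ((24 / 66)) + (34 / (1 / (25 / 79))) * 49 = 146613/316 = 463.97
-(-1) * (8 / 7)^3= 512/343 = 1.49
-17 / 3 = -5.67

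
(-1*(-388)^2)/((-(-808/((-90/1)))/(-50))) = -84681000/101 = -838425.74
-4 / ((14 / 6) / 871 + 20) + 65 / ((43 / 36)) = 121855344/2247481 = 54.22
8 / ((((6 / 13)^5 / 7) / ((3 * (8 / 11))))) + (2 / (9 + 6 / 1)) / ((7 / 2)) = 181934758/31185 = 5834.05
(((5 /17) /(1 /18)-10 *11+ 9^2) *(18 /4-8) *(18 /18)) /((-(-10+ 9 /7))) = 19747/2074 = 9.52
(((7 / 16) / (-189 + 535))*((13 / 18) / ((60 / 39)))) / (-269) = -1183/536106240 = 0.00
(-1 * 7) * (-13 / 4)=91/4 = 22.75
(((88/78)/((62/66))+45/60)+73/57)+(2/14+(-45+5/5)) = -26129801/643188 = -40.63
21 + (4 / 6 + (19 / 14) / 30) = 9119/420 = 21.71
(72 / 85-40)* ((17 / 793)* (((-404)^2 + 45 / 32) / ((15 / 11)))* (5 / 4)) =-114905054/915 = -125579.29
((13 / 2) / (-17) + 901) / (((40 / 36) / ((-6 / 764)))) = -826767/129880 = -6.37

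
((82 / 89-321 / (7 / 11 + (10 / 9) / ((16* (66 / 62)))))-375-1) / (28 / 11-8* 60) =679402559/389601238 = 1.74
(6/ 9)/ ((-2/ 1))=-1/3 = -0.33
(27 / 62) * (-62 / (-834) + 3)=1.34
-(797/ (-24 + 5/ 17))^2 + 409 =-117150120/162409 = -721.33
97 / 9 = 10.78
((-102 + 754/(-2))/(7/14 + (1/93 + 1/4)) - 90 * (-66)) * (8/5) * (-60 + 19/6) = -683287616/1415 = -482888.77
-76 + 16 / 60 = -1136/15 = -75.73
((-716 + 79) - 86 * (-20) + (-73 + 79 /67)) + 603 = 108150/67 = 1614.18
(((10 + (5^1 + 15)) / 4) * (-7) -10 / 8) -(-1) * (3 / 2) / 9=-643/12 = -53.58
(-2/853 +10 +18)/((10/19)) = 226879/4265 = 53.20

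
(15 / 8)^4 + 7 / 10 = 267461/20480 = 13.06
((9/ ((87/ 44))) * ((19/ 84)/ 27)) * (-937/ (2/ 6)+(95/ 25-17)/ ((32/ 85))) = -3172411/29232 = -108.53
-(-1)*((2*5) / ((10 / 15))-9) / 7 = 6/7 = 0.86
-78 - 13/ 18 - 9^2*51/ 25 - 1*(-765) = 234467/450 = 521.04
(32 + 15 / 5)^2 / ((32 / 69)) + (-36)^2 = 125997/32 = 3937.41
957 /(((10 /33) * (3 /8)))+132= 42768/5 = 8553.60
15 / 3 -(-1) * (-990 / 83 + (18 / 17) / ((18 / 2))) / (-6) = 29497/4233 = 6.97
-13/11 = -1.18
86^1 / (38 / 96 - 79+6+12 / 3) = -4128/3293 = -1.25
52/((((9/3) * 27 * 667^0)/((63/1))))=364/9 = 40.44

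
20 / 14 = 10/7 = 1.43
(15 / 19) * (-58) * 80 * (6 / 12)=-34800/19 = -1831.58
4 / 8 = 1/2 = 0.50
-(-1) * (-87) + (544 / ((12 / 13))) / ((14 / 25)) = 20273/21 = 965.38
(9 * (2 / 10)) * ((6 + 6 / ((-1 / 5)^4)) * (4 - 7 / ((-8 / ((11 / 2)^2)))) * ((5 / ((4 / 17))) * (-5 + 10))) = 700376625/32 = 21886769.53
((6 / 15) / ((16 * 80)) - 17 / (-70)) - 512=-11463353/22400 = -511.76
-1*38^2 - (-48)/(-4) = -1456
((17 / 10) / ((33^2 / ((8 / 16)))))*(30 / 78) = 17/56628 = 0.00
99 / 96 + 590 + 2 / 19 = 591.14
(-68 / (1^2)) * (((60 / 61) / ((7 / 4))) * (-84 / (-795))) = -13056/3233 = -4.04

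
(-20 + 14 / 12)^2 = 12769/36 = 354.69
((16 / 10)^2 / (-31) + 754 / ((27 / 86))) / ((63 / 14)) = 100504744/188325 = 533.68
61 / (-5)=-61/5 = -12.20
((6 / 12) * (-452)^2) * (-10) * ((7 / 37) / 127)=-7150640/4699 = -1521.74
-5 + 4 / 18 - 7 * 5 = -358/9 = -39.78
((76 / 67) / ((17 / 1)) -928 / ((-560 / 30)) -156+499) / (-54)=-1043881/143514 = -7.27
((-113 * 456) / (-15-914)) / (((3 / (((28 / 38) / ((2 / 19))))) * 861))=17176/114267 = 0.15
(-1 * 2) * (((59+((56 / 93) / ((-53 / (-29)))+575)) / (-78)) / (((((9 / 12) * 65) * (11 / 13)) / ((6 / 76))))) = 1250644/40176279 = 0.03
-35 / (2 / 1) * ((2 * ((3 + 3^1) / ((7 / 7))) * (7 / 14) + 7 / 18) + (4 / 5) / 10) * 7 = -142639/180 = -792.44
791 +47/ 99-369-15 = 40340/99 = 407.47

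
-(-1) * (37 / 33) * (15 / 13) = 185/143 = 1.29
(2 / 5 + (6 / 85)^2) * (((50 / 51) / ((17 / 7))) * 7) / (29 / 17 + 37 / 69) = 3297602/6460595 = 0.51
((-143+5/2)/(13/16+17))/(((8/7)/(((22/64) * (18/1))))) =-64911/1520 = -42.70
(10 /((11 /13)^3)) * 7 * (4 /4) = 153790/1331 = 115.54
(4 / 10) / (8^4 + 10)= 1/10265 = 0.00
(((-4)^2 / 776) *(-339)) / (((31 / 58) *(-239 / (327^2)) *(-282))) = -700812666/33777631 = -20.75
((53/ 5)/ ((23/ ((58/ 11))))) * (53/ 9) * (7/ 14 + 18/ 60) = 651688/56925 = 11.45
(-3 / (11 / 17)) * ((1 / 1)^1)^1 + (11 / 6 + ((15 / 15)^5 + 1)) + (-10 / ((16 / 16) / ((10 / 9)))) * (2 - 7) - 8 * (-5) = 18761/198 = 94.75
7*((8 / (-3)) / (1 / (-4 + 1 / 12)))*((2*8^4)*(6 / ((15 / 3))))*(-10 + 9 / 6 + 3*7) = 26951680/3 = 8983893.33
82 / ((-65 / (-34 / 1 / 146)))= 1394/4745 = 0.29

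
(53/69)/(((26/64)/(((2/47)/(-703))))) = -3392/29637777 = 0.00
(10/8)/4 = 5/16 = 0.31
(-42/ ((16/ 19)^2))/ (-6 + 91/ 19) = 48.93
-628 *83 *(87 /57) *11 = -16627556/19 = -875134.53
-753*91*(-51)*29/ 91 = 1113687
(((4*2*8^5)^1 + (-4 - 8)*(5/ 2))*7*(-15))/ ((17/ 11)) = -302741670/17 = -17808333.53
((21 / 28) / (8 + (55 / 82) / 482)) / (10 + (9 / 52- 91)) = -513812/443062047 = 0.00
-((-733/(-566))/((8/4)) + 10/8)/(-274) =537/77542 = 0.01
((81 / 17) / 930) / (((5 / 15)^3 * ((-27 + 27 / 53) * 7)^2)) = 2809/698253920 = 0.00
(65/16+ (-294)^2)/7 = 1383041/112 = 12348.58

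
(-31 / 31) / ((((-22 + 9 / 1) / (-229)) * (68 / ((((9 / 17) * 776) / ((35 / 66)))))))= -26389044/131495 = -200.68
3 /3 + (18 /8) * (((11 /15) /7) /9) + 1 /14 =461/420 = 1.10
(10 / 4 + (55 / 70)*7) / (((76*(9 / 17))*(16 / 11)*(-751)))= -187/1027368 = 0.00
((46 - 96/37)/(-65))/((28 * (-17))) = 803/572390 = 0.00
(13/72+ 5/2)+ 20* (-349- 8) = -513887/72 = -7137.32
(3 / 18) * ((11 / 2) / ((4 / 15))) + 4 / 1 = 119/16 = 7.44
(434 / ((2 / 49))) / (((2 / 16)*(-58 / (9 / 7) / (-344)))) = 18811296/29 = 648665.38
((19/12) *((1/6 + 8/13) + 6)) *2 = 10051/468 = 21.48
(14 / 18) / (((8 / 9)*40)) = 7/320 = 0.02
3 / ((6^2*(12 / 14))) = 7/72 = 0.10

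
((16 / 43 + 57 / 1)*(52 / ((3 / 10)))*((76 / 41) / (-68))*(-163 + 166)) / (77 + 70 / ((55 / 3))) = -268113560/26644219 = -10.06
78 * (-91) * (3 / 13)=-1638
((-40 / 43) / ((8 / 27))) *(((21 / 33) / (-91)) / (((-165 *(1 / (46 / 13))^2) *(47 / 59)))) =-1123596/537256577 = 0.00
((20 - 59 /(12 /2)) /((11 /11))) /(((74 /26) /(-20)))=-7930/111 = -71.44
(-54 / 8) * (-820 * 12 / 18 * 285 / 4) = 525825/2 = 262912.50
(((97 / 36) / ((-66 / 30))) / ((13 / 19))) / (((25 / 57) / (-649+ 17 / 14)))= 105856391/40040 = 2643.77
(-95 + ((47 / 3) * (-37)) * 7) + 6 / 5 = -62272/15 = -4151.47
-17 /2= -8.50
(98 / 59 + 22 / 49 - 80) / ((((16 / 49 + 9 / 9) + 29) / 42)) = -4728780/43837 = -107.87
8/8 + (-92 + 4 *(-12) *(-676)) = 32357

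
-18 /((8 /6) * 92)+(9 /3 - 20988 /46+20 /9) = -747163/1656 = -451.19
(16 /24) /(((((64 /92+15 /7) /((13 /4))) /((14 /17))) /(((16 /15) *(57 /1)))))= 4453904/116535 = 38.22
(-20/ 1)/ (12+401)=-20/413 = -0.05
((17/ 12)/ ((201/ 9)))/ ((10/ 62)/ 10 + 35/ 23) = 713/17286 = 0.04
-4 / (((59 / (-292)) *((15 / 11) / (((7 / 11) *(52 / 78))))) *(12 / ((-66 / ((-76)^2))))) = -5621/958455 = -0.01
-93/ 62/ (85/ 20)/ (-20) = 3/170 = 0.02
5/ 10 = 1/2 = 0.50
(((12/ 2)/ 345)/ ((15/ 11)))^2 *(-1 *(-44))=21296/2975625 = 0.01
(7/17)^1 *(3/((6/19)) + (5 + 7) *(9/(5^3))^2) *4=4183466/265625 = 15.75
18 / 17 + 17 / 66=1477/1122 = 1.32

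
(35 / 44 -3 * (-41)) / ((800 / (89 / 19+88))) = 9592167/668800 = 14.34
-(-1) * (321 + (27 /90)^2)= 321.09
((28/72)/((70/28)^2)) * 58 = 812/225 = 3.61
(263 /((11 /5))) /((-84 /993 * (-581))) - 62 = -10659511/178948 = -59.57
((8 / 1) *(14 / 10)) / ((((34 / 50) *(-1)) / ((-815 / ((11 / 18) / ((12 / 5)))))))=9858240/187 = 52717.86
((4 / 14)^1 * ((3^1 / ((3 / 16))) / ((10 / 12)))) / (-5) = -192/175 = -1.10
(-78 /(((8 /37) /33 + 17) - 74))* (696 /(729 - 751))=-231768/5353 = -43.30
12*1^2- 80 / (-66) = 436/33 = 13.21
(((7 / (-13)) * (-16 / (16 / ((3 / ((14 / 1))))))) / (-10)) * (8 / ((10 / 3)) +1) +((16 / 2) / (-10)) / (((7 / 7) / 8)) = -8371/1300 = -6.44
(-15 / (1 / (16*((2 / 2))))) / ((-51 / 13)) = 1040/17 = 61.18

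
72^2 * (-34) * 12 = -2115072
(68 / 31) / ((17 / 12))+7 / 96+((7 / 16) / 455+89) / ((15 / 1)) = 7306907/967200 = 7.55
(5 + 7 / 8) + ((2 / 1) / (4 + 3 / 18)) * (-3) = 887/200 = 4.44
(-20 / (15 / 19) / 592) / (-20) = 19/8880 = 0.00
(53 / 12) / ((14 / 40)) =265/21 = 12.62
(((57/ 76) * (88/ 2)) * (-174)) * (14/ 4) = -20097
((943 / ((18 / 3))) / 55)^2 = 889249/108900 = 8.17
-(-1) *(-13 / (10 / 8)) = -52/5 = -10.40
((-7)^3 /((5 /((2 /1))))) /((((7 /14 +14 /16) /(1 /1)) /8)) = -43904/55 = -798.25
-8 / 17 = -0.47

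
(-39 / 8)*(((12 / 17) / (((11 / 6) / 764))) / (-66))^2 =-409754592/4231249 = -96.84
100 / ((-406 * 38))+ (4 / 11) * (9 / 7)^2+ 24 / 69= 6437689/6830747 = 0.94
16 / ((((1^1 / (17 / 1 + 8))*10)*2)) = 20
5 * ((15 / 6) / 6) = 25/12 = 2.08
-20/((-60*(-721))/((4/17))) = -4/36771 = 0.00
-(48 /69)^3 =-4096/12167 = -0.34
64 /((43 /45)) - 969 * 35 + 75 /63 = -33846.83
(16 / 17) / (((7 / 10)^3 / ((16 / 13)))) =256000/75803 = 3.38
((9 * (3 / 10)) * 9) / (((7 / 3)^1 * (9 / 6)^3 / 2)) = 216/35 = 6.17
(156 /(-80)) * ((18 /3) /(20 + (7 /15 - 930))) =351/27286 = 0.01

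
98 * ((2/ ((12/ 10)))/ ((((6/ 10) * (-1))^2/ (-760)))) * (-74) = 688940000/27 = 25516296.30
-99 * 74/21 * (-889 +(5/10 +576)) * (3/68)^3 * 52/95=53571375/10454864 = 5.12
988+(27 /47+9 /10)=989.47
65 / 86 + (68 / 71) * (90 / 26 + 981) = 74902699/79378 = 943.62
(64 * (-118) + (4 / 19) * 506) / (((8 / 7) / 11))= -1361591/19 = -71662.68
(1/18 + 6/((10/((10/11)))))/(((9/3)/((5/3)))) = 595/1782 = 0.33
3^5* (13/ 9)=351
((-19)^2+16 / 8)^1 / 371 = 363/371 = 0.98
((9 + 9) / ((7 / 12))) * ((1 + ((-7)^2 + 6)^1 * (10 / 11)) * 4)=44064/7 = 6294.86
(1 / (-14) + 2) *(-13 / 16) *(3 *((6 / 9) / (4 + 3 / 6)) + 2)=-429/112 = -3.83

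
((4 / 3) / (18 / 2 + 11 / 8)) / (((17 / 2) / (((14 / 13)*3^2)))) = 2688/18343 = 0.15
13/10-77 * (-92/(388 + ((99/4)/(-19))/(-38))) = 219154279/11206430 = 19.56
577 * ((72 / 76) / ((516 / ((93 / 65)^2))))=14971419/6903650 = 2.17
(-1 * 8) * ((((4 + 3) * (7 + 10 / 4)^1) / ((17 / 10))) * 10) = -53200/17 = -3129.41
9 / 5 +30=159/5 = 31.80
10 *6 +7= 67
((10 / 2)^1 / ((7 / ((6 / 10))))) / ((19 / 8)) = 24/133 = 0.18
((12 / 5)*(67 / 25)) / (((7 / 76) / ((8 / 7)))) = 488832/6125 = 79.81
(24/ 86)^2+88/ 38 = 2.39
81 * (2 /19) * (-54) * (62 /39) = -180792/247 = -731.95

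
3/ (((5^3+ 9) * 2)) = 0.01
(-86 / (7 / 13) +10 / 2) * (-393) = 425619/7 = 60802.71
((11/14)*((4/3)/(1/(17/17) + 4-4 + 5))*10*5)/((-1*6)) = -275/189 = -1.46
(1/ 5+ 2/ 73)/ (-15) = -83/5475 = -0.02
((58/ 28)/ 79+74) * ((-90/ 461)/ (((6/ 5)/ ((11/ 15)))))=-4503015/509866 = -8.83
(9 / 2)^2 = 81/4 = 20.25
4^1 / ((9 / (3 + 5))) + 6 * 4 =248/9 = 27.56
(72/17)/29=72/493 = 0.15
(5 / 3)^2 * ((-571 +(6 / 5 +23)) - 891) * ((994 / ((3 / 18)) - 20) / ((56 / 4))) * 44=-671493680/9 = -74610408.89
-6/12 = -1/2 = -0.50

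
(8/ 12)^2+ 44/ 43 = 568/387 = 1.47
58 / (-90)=-29/45 = -0.64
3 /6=1/2 = 0.50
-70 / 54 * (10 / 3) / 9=-350/729 = -0.48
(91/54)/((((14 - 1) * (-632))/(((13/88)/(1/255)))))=-7735/1001088 = -0.01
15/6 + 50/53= 3.44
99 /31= 3.19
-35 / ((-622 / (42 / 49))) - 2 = -607/311 = -1.95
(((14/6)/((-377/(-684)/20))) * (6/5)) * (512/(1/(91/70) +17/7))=45760512/2813 = 16267.51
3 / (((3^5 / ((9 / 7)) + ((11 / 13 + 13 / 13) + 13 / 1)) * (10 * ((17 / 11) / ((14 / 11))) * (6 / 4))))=91/112625 = 0.00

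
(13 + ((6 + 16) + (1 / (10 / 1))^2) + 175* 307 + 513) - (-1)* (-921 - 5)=5334701/100 = 53347.01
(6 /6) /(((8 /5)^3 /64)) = 125/8 = 15.62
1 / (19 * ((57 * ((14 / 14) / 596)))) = 596/1083 = 0.55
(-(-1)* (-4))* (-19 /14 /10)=19/35 = 0.54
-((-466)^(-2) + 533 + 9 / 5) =-534.80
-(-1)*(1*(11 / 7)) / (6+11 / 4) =44/245 = 0.18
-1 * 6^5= -7776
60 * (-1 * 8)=-480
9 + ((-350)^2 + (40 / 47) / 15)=17273777/141 = 122509.06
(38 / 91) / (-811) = -38/73801 = 0.00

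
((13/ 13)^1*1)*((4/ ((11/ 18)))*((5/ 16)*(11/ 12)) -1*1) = 7/8 = 0.88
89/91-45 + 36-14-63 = -7737/91 = -85.02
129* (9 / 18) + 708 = 1545/2 = 772.50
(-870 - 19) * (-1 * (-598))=-531622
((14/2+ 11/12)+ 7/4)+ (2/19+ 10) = 1127/57 = 19.77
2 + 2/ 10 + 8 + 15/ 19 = 1044/95 = 10.99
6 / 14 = 3/7 = 0.43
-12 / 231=-0.05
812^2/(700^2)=841/625 = 1.35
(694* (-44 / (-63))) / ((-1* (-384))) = 1.26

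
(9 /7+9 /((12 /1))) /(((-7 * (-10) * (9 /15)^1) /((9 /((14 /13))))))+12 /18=17645/16464 = 1.07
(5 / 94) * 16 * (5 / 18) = 100/423 = 0.24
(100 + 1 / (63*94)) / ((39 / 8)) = 20.51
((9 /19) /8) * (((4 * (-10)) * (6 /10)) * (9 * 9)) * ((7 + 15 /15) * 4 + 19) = -111537/19 = -5870.37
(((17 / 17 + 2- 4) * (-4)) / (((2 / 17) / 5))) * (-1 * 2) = -340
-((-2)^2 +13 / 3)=-25/3 = -8.33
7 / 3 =2.33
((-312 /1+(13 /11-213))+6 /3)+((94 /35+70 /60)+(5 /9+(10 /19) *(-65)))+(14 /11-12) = -74044367/131670 = -562.35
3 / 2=1.50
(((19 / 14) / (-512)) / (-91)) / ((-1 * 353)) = -19/230257664 = 0.00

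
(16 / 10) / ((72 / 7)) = 7/45 = 0.16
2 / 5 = 0.40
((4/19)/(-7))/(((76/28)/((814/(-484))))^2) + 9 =7459868/829939 = 8.99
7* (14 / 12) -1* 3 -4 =7/6 = 1.17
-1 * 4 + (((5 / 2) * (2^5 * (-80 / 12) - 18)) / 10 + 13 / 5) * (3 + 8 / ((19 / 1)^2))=-170.92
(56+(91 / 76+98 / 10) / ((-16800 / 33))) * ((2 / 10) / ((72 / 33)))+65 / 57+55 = 745063921/12160000 = 61.27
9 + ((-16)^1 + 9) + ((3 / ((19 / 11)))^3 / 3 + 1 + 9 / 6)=85689/13718 = 6.25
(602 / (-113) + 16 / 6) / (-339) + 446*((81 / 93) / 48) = 230870143/28500408 = 8.10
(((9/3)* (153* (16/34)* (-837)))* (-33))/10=2983068/5 = 596613.60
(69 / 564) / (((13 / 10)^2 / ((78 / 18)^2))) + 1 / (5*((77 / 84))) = 36701/23265 = 1.58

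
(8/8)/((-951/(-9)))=3/317 = 0.01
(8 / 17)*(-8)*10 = -640/17 = -37.65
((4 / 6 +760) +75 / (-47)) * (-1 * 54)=-1926522/47 = -40989.83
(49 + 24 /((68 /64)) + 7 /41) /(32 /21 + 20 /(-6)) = -525168/13243 = -39.66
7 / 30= 0.23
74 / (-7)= -74/7 = -10.57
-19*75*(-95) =135375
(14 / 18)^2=0.60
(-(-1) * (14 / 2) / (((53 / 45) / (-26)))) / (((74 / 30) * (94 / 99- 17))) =1737450/445147 = 3.90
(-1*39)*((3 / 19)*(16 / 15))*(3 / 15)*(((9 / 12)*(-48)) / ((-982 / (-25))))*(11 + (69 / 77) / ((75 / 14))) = 34493472/2565475 = 13.45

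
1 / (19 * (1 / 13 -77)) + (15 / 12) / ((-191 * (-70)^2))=-243809/355642000 = 0.00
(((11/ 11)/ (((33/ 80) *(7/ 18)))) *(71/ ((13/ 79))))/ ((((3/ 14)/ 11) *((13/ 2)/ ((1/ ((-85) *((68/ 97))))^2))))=422200648/70575245 = 5.98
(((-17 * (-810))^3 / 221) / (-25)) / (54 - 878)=767932245/1339 = 573511.76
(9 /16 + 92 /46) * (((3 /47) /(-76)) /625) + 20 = 20.00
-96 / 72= -4/3 = -1.33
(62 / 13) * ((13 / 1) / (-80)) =-31/40 = -0.78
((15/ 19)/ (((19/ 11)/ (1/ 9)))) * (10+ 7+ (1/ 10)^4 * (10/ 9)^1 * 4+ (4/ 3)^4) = 4490849/4386150 = 1.02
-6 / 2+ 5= 2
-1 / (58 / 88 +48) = -44/2141 = -0.02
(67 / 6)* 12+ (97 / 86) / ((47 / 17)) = 543277/4042 = 134.41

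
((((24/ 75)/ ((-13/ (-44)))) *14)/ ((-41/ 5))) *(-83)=409024/2665 = 153.48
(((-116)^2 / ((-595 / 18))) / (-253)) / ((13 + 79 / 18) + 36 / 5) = 4359744/66626791 = 0.07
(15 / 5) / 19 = 3/19 = 0.16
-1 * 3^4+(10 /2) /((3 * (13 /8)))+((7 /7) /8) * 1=-24913/312 = -79.85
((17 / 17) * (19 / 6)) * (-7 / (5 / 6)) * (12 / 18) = -266/15 = -17.73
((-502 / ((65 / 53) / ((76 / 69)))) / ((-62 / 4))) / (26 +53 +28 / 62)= 4044112/11046555 = 0.37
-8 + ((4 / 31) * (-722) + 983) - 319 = 17448/31 = 562.84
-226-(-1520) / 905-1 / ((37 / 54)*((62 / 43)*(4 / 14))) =-94611975/415214 = -227.86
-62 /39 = -1.59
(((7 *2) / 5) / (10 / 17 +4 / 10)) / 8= 17/48 = 0.35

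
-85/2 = -42.50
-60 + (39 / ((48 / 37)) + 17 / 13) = -5955/208 = -28.63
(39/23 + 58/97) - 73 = -157746/2231 = -70.71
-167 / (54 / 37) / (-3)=6179/162 = 38.14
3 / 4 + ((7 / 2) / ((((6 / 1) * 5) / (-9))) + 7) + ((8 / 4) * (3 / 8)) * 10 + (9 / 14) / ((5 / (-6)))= 94/7 = 13.43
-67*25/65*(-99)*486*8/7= 128945520/91 = 1416983.74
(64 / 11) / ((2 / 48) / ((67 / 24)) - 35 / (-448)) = 274432/4389 = 62.53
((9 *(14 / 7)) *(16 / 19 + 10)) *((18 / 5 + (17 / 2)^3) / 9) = 2545027/190 = 13394.88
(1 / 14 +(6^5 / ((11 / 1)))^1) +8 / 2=109491/154 = 710.98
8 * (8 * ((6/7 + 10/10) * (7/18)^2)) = 1456/81 = 17.98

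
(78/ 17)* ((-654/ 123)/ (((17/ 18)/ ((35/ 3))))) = -3570840/11849 = -301.36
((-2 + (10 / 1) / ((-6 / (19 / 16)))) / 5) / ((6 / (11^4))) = -1941.97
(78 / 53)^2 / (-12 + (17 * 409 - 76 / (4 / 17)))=1014/3098327 = 0.00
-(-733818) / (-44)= -366909/22 = -16677.68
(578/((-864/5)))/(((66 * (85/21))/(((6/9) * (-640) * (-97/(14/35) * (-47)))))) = 54252100/891 = 60889.00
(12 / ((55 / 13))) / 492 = 13/2255 = 0.01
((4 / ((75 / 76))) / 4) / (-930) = -38/34875 = 0.00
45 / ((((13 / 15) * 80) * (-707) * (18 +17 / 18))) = -1215/25073048 = 0.00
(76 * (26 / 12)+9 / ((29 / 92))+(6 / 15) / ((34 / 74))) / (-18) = -717644/66555 = -10.78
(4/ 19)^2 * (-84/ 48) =-28/361 = -0.08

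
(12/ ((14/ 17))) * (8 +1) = 918/7 = 131.14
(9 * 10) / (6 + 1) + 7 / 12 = 1129/84 = 13.44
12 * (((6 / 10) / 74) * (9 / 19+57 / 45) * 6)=1.02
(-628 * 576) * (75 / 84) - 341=-2263187/7 = -323312.43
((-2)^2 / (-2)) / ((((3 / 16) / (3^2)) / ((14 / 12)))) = -112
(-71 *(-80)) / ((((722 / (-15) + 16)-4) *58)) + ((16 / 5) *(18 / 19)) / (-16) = -2164962/746605 = -2.90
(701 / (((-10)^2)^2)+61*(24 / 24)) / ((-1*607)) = -610701/6070000 = -0.10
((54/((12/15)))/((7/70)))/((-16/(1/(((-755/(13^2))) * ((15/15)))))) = 22815/2416 = 9.44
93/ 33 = 2.82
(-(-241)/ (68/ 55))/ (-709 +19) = -2651/9384 = -0.28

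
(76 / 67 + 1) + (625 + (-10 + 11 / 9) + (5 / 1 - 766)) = -142.64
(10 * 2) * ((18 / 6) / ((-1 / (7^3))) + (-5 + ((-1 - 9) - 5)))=-20980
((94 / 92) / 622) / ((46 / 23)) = 47/57224 = 0.00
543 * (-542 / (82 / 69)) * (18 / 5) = -182764026/205 = -891531.83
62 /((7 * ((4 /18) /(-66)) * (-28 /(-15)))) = -138105/98 = -1409.23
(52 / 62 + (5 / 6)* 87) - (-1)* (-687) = -38047/62 = -613.66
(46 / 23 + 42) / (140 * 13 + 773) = 44/2593 = 0.02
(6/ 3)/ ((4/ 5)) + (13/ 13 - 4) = -1/2 = -0.50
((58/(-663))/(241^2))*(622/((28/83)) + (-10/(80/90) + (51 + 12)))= -1539175/539107842 = 0.00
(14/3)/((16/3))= 7/8 = 0.88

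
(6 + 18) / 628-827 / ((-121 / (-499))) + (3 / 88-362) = -573321611/151976 = -3772.45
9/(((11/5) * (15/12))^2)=144/121 = 1.19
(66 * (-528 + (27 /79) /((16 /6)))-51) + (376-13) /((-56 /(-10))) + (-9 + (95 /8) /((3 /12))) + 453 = -37973647/1106 = -34334.22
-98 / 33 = -2.97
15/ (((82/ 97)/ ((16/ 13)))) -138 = -61914/533 = -116.16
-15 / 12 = -5/4 = -1.25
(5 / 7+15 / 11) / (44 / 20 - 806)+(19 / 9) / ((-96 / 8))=-5966197/33422004 = -0.18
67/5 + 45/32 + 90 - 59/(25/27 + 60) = 1093205/10528 = 103.84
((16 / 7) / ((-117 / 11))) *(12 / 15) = -0.17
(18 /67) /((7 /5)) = 90/469 = 0.19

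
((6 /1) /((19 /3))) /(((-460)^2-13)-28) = 18/4019621 = 0.00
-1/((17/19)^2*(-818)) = 361/236402 = 0.00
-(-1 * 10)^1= 10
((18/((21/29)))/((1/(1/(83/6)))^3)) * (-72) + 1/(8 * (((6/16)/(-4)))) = -24128180/12007527 = -2.01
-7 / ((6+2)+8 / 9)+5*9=3537/80 = 44.21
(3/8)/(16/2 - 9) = -3/8 = -0.38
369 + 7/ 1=376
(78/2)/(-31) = -39/31 = -1.26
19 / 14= 1.36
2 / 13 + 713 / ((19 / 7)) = 64921/247 = 262.84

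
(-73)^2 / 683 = 5329/683 = 7.80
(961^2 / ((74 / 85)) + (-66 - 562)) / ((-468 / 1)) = -78452813/34632 = -2265.33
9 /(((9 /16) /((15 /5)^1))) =48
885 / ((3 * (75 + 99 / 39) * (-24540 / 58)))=-0.01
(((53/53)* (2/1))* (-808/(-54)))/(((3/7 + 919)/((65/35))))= 0.06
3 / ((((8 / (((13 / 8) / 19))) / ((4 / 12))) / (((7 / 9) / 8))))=91/87552 = 0.00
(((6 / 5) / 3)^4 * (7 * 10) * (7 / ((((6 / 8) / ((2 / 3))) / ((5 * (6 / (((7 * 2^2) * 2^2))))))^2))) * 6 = 64/15 = 4.27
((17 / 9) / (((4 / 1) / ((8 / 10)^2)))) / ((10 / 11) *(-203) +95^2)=748/21880125 = 0.00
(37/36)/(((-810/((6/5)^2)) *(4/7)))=-259/81000 = 0.00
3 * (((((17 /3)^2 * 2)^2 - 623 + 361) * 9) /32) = 156431/48 = 3258.98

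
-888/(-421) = 888/421 = 2.11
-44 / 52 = -11/13 = -0.85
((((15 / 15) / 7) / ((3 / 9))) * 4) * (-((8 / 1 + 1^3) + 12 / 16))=-117/7 = -16.71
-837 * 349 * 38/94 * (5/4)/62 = -895185/376 = -2380.81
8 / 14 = 4/7 = 0.57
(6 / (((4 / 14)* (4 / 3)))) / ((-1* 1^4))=-63/4 = -15.75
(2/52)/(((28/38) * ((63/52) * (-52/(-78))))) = 19/294 = 0.06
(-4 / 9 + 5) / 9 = 41/81 = 0.51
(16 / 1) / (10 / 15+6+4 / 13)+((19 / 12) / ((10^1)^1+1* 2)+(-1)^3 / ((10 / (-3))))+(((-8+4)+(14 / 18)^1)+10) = 116327/12240 = 9.50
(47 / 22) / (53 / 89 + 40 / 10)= 4183/8998 = 0.46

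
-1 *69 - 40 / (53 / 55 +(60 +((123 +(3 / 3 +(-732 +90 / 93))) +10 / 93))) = -192484179/2792591 = -68.93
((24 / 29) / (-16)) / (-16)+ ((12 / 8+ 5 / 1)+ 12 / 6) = 7891/928 = 8.50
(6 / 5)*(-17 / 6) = -17/5 = -3.40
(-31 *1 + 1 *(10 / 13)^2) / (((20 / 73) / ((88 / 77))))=-750294/5915 = -126.85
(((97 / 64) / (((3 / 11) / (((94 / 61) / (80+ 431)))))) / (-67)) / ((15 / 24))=-50149/125307420 = 0.00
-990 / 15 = -66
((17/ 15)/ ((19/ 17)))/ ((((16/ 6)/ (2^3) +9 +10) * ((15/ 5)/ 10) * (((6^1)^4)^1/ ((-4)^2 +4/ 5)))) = 2023/892620 = 0.00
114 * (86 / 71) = 9804/71 = 138.08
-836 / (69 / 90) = -25080/23 = -1090.43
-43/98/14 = -43/1372 = -0.03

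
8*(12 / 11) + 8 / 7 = 760/77 = 9.87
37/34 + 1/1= 71/34 = 2.09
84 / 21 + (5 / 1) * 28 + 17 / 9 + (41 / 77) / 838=84723007/580734 = 145.89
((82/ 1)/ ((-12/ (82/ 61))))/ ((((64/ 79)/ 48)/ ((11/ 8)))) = -748.36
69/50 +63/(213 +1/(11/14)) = 197283/117850 = 1.67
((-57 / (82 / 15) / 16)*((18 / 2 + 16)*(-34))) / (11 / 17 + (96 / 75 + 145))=154434375/40963264 = 3.77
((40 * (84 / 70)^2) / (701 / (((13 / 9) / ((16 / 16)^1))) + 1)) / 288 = 13/31610 = 0.00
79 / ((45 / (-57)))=-1501/15 = -100.07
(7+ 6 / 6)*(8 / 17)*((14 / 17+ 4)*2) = 10496/289 = 36.32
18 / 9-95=-93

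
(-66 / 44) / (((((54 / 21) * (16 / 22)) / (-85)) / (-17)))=-111265/96 = -1159.01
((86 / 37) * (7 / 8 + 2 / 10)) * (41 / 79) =1.30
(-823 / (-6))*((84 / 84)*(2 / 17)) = 823/51 = 16.14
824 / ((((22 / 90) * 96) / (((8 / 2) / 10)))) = 309/22 = 14.05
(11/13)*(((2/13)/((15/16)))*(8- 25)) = -5984/2535 = -2.36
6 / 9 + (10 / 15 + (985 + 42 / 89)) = 263477/267 = 986.81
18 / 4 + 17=21.50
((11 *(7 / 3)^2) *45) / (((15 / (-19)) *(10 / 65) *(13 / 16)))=-81928/3 = -27309.33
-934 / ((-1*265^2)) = 934/70225 = 0.01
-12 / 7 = -1.71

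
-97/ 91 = -1.07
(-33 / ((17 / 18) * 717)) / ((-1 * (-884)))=-99/1795846 = 0.00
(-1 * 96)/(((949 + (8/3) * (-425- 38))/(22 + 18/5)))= 36864/4285 = 8.60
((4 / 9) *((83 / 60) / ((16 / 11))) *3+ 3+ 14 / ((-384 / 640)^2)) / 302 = 31073/217440 = 0.14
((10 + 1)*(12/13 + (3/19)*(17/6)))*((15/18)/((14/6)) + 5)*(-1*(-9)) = 5026725/6916 = 726.83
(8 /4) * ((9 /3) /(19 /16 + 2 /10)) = 160/37 = 4.32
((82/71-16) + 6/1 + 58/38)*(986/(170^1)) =-286317/6745 = -42.45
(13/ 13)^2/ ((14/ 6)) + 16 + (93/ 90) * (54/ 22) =14603/770 = 18.96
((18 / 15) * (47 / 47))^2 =36/25 = 1.44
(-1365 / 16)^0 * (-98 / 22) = -49/11 = -4.45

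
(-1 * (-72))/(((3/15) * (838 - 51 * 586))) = -0.01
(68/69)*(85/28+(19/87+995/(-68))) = -11.21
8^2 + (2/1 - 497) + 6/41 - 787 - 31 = -51203/41 = -1248.85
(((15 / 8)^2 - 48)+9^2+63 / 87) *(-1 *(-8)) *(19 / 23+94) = 150744177/5336 = 28250.41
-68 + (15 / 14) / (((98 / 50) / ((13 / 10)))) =-92321/1372 = -67.29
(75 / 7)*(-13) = -975/7 = -139.29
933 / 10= 93.30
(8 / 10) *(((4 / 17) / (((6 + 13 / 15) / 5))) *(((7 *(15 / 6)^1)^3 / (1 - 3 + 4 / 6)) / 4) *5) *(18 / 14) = -12403125/14008 = -885.43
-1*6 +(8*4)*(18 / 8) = 66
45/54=5/6 = 0.83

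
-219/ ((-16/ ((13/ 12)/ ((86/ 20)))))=4745/1376 = 3.45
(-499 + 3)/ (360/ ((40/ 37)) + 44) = -496/377 = -1.32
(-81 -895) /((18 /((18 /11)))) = -976/11 = -88.73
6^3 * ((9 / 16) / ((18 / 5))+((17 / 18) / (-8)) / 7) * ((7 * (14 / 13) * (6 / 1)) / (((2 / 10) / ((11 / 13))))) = 973665/169 = 5761.33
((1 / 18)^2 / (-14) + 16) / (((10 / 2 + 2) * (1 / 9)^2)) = 72575/392 = 185.14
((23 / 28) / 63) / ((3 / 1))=23/5292 = 0.00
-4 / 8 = -1/2 = -0.50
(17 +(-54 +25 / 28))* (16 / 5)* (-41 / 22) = 215.33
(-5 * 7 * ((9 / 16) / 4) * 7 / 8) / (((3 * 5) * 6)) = -49/1024 = -0.05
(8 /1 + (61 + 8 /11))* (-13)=-9971/11 = -906.45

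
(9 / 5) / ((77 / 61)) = 549/385 = 1.43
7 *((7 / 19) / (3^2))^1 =49/171 = 0.29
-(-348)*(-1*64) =-22272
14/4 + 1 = 9/2 = 4.50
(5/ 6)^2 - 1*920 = -33095/36 = -919.31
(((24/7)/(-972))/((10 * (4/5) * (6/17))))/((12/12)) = -17/13608 = 0.00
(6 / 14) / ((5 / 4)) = 12/35 = 0.34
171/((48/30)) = 106.88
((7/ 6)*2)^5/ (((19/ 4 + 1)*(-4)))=-16807/5589 = -3.01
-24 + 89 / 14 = -247/14 = -17.64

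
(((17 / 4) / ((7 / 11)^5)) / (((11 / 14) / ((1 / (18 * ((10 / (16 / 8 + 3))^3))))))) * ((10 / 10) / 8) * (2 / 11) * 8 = 22627/345744 = 0.07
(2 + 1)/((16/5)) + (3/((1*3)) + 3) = 79/16 = 4.94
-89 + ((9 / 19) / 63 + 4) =-11304/133 = -84.99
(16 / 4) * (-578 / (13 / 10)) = -23120/13 = -1778.46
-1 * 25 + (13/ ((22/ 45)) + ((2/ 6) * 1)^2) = 337/198 = 1.70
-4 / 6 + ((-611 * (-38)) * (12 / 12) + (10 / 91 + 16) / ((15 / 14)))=1510104/65 = 23232.37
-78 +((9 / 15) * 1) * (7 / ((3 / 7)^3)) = -1109/45 = -24.64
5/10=1/2 = 0.50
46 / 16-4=-9/8 = -1.12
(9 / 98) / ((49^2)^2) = 9/564950498 = 0.00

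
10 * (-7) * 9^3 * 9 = -459270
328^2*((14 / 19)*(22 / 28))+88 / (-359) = 424847544/6821 = 62285.23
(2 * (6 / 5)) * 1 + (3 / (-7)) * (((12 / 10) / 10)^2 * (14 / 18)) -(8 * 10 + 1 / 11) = -534158/6875 = -77.70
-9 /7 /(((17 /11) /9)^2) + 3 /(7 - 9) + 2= -174395/4046 = -43.10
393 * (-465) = -182745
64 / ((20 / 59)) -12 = 884/5 = 176.80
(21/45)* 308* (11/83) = 19.05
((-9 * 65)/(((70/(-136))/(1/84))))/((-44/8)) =-1326/539 = -2.46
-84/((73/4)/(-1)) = 336/73 = 4.60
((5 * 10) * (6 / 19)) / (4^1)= 75/19 = 3.95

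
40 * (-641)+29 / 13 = -333291/13 = -25637.77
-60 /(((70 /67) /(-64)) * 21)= 8576/49 = 175.02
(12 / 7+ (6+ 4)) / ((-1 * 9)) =-82/63 = -1.30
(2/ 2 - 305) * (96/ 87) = -9728/29 = -335.45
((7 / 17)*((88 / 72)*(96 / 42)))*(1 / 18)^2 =44/12393 = 0.00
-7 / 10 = -0.70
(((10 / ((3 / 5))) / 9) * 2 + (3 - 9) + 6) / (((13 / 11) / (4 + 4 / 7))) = 35200/2457 = 14.33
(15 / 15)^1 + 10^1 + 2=13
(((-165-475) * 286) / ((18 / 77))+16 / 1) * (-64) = 451001344/9 = 50111260.44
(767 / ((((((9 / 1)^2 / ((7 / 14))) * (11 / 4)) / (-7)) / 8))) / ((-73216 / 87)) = 11977/104544 = 0.11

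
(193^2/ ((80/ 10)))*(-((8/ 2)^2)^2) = -1191968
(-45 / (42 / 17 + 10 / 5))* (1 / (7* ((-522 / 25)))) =2125/30856 = 0.07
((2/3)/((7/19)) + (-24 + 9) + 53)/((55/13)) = 988/105 = 9.41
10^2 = 100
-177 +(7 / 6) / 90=-95573/540 = -176.99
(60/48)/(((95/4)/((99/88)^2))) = 81/1216 = 0.07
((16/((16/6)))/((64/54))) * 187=15147/16 = 946.69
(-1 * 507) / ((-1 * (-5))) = -507/5 = -101.40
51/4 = 12.75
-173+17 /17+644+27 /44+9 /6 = 20861/44 = 474.11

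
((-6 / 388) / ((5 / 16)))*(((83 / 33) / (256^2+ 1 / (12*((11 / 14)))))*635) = -505968/419562151 = 0.00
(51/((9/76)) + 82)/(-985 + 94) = -1538/2673 = -0.58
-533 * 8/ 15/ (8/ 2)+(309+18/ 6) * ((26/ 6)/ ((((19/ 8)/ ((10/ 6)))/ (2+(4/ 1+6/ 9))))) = 5347238/855 = 6254.08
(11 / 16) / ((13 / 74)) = 407/104 = 3.91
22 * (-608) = -13376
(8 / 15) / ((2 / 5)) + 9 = 31/3 = 10.33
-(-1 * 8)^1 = 8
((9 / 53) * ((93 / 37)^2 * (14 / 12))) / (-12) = -0.10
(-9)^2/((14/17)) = 1377/14 = 98.36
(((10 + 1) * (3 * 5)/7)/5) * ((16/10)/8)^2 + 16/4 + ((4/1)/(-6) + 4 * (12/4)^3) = 58549/525 = 111.52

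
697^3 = 338608873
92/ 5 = 18.40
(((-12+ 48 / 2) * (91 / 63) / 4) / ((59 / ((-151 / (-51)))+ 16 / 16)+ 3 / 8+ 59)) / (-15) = -15704/4365225 = 0.00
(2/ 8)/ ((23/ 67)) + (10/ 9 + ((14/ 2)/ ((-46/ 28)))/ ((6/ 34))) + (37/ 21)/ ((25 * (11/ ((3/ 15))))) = -7728431/346500 = -22.30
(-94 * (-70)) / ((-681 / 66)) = -144760/227 = -637.71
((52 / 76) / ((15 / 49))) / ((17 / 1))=637/4845 = 0.13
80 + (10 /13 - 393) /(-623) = 653019/8099 = 80.63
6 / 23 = 0.26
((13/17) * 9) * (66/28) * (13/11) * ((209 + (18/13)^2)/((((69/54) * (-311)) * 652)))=-8661735/554986964 = -0.02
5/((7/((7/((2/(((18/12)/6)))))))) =5/8 = 0.62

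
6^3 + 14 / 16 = 1735/8 = 216.88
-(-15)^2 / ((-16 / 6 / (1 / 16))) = 675/128 = 5.27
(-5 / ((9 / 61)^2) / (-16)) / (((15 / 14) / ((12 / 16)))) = 26047/2592 = 10.05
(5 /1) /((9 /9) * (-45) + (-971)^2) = 5/942796 = 0.00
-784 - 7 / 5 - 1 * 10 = -3977/5 = -795.40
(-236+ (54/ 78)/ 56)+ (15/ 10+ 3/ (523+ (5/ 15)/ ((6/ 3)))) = -535836169/2285192 = -234.48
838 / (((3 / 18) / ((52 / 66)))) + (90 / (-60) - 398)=78363/22 = 3561.95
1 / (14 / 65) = 65/14 = 4.64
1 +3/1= 4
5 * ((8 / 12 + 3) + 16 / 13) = 955/39 = 24.49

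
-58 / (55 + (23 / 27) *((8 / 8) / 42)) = -65772/62393 = -1.05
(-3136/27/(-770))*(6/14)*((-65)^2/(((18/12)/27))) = 54080/11 = 4916.36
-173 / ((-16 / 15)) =2595/16 = 162.19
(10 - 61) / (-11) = 51/11 = 4.64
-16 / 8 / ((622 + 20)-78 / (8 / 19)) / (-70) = 4/63945 = 0.00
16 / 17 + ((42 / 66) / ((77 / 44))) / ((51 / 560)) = 2768/561 = 4.93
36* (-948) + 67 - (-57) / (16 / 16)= -34004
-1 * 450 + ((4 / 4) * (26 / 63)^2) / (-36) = -16074619/35721 = -450.00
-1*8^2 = -64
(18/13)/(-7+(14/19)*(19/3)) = -54/91 = -0.59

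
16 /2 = 8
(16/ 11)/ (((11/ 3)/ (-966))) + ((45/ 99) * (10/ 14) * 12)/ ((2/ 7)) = -44718/121 = -369.57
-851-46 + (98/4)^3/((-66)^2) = -31141007/34848 = -893.62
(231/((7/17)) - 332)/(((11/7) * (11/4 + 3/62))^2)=172534096/14569489 = 11.84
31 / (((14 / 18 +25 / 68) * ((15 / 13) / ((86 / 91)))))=543864/24535 = 22.17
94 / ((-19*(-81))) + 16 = 24718/1539 = 16.06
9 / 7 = 1.29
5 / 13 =0.38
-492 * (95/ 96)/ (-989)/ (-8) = -3895/63296 = -0.06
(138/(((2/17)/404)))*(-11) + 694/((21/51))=-36477886/7 = -5211126.57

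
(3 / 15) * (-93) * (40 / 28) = -186/7 = -26.57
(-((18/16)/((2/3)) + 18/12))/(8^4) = -51/65536 = 0.00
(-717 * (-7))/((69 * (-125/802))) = -1341746/2875 = -466.69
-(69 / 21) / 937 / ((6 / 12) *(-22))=23/72149 = 0.00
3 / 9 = 1/3 = 0.33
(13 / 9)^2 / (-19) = -169/1539 = -0.11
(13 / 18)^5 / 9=0.02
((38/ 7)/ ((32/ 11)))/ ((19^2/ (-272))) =-187/133 = -1.41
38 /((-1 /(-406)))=15428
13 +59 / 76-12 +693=694.78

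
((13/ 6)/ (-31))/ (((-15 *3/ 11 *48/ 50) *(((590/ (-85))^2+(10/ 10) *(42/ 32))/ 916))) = 189277660/574649883 = 0.33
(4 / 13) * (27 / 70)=54/455 = 0.12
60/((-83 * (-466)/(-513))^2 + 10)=7895070/749309687 = 0.01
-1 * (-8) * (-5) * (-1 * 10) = 400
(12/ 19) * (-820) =-9840/19 = -517.89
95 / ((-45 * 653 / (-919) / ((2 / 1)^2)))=69844/5877 = 11.88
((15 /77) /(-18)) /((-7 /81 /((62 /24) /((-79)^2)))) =1395/26911192 = 0.00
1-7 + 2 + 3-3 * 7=-22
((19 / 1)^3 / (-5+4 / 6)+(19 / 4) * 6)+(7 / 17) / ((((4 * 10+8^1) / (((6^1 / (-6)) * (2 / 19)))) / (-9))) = -52213323/33592 = -1554.34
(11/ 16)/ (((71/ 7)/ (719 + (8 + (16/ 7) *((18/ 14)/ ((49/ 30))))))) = 19248317/389648 = 49.40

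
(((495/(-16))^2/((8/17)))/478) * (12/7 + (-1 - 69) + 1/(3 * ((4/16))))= -976097925/3426304 = -284.88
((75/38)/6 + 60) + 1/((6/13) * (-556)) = 3823643/63384 = 60.33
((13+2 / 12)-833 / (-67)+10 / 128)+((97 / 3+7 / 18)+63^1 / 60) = 11471443/192960 = 59.45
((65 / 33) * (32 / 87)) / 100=104/14355 = 0.01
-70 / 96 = -35/48 = -0.73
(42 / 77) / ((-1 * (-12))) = 1/22 = 0.05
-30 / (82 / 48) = -720/41 = -17.56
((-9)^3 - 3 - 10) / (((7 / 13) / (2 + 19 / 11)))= -56498/11 = -5136.18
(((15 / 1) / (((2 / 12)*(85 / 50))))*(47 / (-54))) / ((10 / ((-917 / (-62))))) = -215495/3162 = -68.15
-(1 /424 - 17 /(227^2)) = -44321/21848296 = 0.00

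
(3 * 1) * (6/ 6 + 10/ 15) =5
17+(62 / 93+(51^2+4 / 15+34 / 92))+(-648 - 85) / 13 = 22989377/8970 = 2562.92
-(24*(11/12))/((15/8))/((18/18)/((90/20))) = -264/5 = -52.80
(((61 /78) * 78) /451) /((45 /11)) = 0.03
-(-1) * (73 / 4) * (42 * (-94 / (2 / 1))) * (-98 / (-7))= -504357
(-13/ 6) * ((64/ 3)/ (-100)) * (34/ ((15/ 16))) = 56576/3375 = 16.76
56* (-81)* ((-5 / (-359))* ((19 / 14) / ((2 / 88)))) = -1354320/359 = -3772.48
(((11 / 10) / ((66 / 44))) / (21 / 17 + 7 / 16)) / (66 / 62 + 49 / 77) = 255068/989625 = 0.26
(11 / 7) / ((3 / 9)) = 33/7 = 4.71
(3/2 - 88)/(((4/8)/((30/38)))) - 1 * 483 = -11772/19 = -619.58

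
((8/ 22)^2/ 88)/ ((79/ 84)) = 168/105149 = 0.00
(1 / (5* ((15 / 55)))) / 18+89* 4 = 96131/270 = 356.04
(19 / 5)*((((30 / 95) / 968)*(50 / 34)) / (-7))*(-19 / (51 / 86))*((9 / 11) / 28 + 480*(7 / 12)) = 352327165/150786328 = 2.34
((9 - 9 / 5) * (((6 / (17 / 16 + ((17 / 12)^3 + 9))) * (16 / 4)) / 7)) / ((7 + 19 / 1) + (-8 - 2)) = 0.12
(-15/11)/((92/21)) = -315/1012 = -0.31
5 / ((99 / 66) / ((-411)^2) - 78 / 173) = -97411110/8783719 = -11.09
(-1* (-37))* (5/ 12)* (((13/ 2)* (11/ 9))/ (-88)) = -2405/1728 = -1.39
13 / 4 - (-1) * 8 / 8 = 17/4 = 4.25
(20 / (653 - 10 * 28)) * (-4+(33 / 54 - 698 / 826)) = -314750/1386441 = -0.23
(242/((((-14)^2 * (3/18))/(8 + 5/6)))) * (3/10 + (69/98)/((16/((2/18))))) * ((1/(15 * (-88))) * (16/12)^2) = -4180693/155584800 = -0.03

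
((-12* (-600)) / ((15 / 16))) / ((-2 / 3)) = -11520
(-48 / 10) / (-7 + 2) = 24/25 = 0.96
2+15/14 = 43/14 = 3.07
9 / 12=3/4 = 0.75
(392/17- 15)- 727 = -12222/17 = -718.94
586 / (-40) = -293/20 = -14.65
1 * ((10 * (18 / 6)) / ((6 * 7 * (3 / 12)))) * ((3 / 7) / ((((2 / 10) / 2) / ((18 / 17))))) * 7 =10800/119 = 90.76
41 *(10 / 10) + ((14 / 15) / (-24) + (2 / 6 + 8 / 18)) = 7513/180 = 41.74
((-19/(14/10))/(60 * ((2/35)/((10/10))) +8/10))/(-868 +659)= 25/1628 = 0.02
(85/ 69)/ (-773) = -85/53337 = 0.00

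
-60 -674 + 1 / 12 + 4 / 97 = -733.88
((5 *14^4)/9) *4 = 768320/9 = 85368.89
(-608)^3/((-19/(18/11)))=212926464/11 = 19356951.27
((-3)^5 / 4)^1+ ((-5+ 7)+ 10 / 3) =-665/12 = -55.42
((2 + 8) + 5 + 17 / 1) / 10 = 16/5 = 3.20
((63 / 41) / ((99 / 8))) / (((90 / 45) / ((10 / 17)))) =280/7667 = 0.04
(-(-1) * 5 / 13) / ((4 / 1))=5/52 = 0.10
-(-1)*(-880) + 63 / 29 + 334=-15771/29 = -543.83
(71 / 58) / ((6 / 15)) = 355/116 = 3.06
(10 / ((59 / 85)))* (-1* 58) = -49300/59 = -835.59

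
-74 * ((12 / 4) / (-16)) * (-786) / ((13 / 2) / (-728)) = 1221444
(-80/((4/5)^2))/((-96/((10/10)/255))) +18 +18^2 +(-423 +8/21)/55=126036389/376992 = 334.32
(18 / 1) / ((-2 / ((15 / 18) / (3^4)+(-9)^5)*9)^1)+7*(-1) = 28694407/486 = 59041.99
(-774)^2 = 599076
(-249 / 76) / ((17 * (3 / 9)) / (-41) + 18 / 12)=-30627/12730 = -2.41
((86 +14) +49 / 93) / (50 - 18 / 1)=9349/2976 = 3.14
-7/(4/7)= -49/4 = -12.25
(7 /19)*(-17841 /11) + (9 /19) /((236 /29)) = -29470461/49324 = -597.49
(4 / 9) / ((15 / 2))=8/135 = 0.06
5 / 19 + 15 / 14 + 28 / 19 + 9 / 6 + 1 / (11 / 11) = 706/133 = 5.31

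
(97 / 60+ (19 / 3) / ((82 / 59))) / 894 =15187/2199240 = 0.01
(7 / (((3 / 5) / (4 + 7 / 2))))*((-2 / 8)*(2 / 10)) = -35/8 = -4.38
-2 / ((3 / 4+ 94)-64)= -8/123 = -0.07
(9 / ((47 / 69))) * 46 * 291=8312706/47 = 176866.09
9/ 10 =0.90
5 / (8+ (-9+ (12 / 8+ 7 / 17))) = 170/31 = 5.48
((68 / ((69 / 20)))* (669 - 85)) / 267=794240/18423 = 43.11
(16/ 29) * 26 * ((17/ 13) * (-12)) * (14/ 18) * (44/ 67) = -670208/5829 = -114.98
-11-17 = -28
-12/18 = -2/3 = -0.67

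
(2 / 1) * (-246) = -492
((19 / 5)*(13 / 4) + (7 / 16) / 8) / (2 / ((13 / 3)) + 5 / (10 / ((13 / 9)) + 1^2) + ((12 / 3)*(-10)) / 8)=-10630321/3348480 = -3.17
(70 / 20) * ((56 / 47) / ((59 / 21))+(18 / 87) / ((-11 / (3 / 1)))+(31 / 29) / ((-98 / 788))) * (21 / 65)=-534941058/57498155 = -9.30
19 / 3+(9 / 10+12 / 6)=277/30 = 9.23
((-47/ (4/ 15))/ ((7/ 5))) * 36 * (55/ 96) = -581625/224 = -2596.54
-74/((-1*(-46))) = -37/23 = -1.61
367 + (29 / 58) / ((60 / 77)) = 44117/120 = 367.64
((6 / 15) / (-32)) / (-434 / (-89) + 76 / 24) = -267/171800 = 0.00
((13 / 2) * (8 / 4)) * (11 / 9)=143/9 = 15.89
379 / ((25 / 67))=25393/25 = 1015.72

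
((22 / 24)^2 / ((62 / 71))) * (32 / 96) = 8591/26784 = 0.32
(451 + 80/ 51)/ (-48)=-23081/2448 = -9.43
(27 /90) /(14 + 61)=1/250 = 0.00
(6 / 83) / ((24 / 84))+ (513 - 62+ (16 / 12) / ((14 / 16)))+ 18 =820564/1743 = 470.78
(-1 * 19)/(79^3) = -19/493039 = 0.00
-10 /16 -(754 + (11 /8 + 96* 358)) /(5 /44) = -12363453/40 = -309086.32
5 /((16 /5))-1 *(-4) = 89/16 = 5.56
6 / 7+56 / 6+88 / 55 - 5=6.79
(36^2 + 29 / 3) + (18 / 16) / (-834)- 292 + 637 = 11013239/6672 = 1650.67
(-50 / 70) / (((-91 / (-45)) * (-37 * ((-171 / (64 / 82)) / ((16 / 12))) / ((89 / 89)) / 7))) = -3200/7868679 = 0.00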